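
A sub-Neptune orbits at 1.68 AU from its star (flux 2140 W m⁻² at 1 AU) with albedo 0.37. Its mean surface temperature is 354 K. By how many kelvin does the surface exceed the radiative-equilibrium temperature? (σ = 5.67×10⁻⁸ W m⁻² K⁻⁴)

ΔT ≈ 139.8 K

S = 2140/1.68² = 758.2 W m⁻².
T_eq = [S(1−A)/(4σ)]^(1/4) = [758.2×0.63/(4×5.67×10⁻⁸)]^(1/4) = 214.2 K.
ΔT = T_surf − T_eq = 354 − 214.2.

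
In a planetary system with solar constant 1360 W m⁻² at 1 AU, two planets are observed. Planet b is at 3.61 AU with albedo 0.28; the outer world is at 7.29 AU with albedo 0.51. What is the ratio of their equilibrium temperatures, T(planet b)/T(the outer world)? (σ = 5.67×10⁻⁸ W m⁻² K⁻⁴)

T₁/T₂ ≈ 1.565

T_eq = [S₀(1−A)/(4σd²)]^(1/4), so T ∝ (1−A)^(1/4) / √d.
T₁ = [1360×0.72/(4×5.67×10⁻⁸×3.61²)]^(1/4) = 134.91 K.
T₂ = [1360×0.49/(4×5.67×10⁻⁸×7.29²)]^(1/4) = 86.23 K.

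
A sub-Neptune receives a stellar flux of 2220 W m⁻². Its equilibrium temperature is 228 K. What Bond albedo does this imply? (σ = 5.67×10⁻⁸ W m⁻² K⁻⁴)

A ≈ 0.72

From T_eq⁴ = S(1−A)/(4σ): 1−A = 4σT_eq⁴/S.
1−A = 4 × 5.67×10⁻⁸ × (228)⁴ / 2220 = 0.276.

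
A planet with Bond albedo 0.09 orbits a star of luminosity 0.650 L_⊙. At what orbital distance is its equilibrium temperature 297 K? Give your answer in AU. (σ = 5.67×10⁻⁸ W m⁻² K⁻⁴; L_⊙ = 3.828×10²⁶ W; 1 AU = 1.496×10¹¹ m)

L = 0.650 × 3.828×10²⁶ = 2.49×10²⁶ W.
From T_eq⁴ = L(1−A)/(16πσd²): d = √[L(1−A)/(16πσT_eq⁴)].
d = √[2.49×10²⁶ × 0.91 / (16π × 5.67×10⁻⁸ × (297)⁴)] = 1.01×10¹¹ m = 0.675 AU.

d ≈ 0.675 AU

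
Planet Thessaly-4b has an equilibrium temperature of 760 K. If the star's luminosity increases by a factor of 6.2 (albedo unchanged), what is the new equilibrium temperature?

T_eq ≈ 1200 K

T_eq ∝ L^(1/4) · d^(−1/2).
T′ = 760 × 6.2^(1/4) = 1200 K.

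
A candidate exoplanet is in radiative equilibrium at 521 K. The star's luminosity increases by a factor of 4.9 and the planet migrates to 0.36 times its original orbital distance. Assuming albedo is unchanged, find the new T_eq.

T_eq ≈ 1290 K

T_eq ∝ L^(1/4) · d^(−1/2).
T′ = 521 × 4.9^(1/4) / 0.36^(1/2) = 1290 K.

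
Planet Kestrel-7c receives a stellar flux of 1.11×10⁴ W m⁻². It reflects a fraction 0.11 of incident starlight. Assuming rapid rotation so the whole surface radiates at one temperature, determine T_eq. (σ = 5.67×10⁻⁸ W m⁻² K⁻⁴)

Energy balance: absorbed = emitted ⇒ πR²·S(1−A) = 4πR²·σT_eq⁴, so T_eq⁴ = S(1−A)/(4σ).
T_eq = [1.11×10⁴ × 0.89 / (4 × 5.67×10⁻⁸)]^(1/4) = (4.36×10¹⁰)^(1/4) = 457 K.

T_eq ≈ 457 K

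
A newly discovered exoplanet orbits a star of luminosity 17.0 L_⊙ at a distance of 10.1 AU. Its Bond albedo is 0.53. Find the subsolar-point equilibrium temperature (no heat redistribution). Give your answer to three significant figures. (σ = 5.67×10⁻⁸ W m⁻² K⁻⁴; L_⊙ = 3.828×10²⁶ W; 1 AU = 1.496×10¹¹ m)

T_ss ≈ 208 K

d = 10.1 AU = 1.51×10¹² m.
L = 17.0 × 3.828×10²⁶ = 6.51×10²⁷ W.
Flux: S = L/(4πd²) = 6.51×10²⁷/(4π×(1.51×10¹²)²) = 227 W m⁻².
At the subsolar point the surface absorbs S(1−A) and emits σT⁴ per unit area — no factor of 4, since only the local patch is in balance.
T = [227 × 0.47 / 5.67×10⁻⁸]^(1/4) = (1.88×10⁹)^(1/4) = 208 K.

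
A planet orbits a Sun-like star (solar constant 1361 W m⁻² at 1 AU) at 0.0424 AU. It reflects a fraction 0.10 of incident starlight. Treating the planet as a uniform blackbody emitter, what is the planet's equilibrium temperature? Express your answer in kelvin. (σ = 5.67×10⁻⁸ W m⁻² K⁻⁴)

Flux at 0.0424 AU: S = 1361/0.0424² = 7.57×10⁵ W m⁻².
Energy balance: absorbed = emitted ⇒ πR²·S(1−A) = 4πR²·σT_eq⁴, so T_eq⁴ = S(1−A)/(4σ).
T_eq = [7.57×10⁵ × 0.90 / (4 × 5.67×10⁻⁸)]^(1/4) = (3.00×10¹²)^(1/4) = 1320 K.

T_eq ≈ 1320 K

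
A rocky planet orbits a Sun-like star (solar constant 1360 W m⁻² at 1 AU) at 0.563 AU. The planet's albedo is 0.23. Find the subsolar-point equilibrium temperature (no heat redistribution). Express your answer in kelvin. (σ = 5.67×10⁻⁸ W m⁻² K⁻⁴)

T_ss ≈ 491 K

Flux at 0.563 AU: S = 1360/0.563² = 4290 W m⁻².
At the subsolar point the surface absorbs S(1−A) and emits σT⁴ per unit area — no factor of 4, since only the local patch is in balance.
T = [4290 × 0.77 / 5.67×10⁻⁸]^(1/4) = (5.83×10¹⁰)^(1/4) = 491 K.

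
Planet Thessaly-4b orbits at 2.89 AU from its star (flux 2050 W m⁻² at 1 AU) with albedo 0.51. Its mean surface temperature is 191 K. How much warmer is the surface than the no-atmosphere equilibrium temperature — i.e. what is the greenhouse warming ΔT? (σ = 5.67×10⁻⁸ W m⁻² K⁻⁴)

ΔT ≈ 39.3 K

S = 2050/2.89² = 245.4 W m⁻².
T_eq = [S(1−A)/(4σ)]^(1/4) = [245.4×0.49/(4×5.67×10⁻⁸)]^(1/4) = 151.7 K.
ΔT = T_surf − T_eq = 191 − 151.7.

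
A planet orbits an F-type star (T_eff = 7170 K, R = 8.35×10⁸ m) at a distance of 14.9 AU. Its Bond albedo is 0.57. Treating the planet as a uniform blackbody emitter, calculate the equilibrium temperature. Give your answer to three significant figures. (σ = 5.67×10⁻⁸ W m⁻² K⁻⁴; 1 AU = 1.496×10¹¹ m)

d = 14.9 AU = 2.23×10¹² m.
L = 4πR_⋆²σT_⋆⁴ = 4π(8.35×10⁸)² × 5.67×10⁻⁸ × (7170)⁴ = 1.31×10²⁷ W.
S = L/(4πd²) = 21.0 W m⁻².
Energy balance: absorbed = emitted ⇒ πR²·S(1−A) = 4πR²·σT_eq⁴, so T_eq⁴ = S(1−A)/(4σ).
T_eq = [21.0 × 0.43 / (4 × 5.67×10⁻⁸)]^(1/4) = (3.99×10⁷)^(1/4) = 79.5 K.

T_eq ≈ 79.5 K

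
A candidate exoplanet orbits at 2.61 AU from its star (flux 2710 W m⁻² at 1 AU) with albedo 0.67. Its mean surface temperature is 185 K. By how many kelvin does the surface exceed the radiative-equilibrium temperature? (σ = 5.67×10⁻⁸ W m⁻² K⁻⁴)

ΔT ≈ 29.9 K

S = 2710/2.61² = 397.8 W m⁻².
T_eq = [S(1−A)/(4σ)]^(1/4) = [397.8×0.33/(4×5.67×10⁻⁸)]^(1/4) = 155.1 K.
ΔT = T_surf − T_eq = 185 − 155.1.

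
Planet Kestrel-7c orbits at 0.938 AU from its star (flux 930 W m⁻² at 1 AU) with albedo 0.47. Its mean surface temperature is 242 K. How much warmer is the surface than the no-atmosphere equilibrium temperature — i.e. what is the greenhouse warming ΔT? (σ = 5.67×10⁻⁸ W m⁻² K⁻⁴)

ΔT ≈ 19.1 K

S = 930/0.938² = 1057 W m⁻².
T_eq = [S(1−A)/(4σ)]^(1/4) = [1057×0.53/(4×5.67×10⁻⁸)]^(1/4) = 222.9 K.
ΔT = T_surf − T_eq = 242 − 222.9.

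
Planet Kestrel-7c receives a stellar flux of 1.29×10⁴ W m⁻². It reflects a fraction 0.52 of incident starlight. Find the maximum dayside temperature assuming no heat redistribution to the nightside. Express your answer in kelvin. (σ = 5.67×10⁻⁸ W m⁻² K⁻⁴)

With no redistribution each surface element balances locally: S(1−A) = σT⁴.
T = [1.29×10⁴ × 0.48 / 5.67×10⁻⁸]^(1/4) = (1.09×10¹¹)^(1/4) = 575 K.

T_ss ≈ 575 K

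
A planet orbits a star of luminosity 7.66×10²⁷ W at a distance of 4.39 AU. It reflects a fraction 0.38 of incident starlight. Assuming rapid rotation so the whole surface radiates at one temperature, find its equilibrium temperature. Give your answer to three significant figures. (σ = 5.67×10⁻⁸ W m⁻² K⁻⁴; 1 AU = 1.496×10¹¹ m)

d = 4.39 AU = 6.57×10¹¹ m.
Flux: S = L/(4πd²) = 7.66×10²⁷/(4π×(6.57×10¹¹)²) = 1410 W m⁻².
Energy balance: absorbed = emitted ⇒ πR²·S(1−A) = 4πR²·σT_eq⁴, so T_eq⁴ = S(1−A)/(4σ).
T_eq = [1410 × 0.62 / (4 × 5.67×10⁻⁸)]^(1/4) = (3.86×10⁹)^(1/4) = 249 K.

T_eq ≈ 249 K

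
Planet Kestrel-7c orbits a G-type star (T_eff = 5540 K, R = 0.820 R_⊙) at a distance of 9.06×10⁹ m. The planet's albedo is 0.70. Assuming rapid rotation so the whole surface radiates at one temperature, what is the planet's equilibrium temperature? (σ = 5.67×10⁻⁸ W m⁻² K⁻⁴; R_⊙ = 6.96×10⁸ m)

T_eq ≈ 728 K

R_⋆ = 0.820 × 6.96×10⁸ = 5.71×10⁸ m.
L = 4πR_⋆²σT_⋆⁴ = 4π(5.71×10⁸)² × 5.67×10⁻⁸ × (5540)⁴ = 2.19×10²⁶ W.
S = L/(4πd²) = 2.12×10⁵ W m⁻².
Energy balance: absorbed = emitted ⇒ πR²·S(1−A) = 4πR²·σT_eq⁴, so T_eq⁴ = S(1−A)/(4σ).
T_eq = [2.12×10⁵ × 0.30 / (4 × 5.67×10⁻⁸)]^(1/4) = (2.80×10¹¹)^(1/4) = 728 K.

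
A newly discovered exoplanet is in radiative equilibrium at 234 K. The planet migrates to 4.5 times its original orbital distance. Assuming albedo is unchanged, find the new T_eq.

T_eq ∝ L^(1/4) · d^(−1/2).
T′ = 234 / 4.5^(1/2) = 110 K.

T_eq ≈ 110 K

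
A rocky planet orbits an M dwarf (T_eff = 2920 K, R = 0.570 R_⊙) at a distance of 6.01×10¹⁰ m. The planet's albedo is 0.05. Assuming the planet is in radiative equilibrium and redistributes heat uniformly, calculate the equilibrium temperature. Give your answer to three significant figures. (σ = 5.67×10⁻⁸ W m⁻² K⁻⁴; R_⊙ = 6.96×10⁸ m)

T_eq ≈ 166 K

R_⋆ = 0.570 × 6.96×10⁸ = 3.97×10⁸ m.
L = 4πR_⋆²σT_⋆⁴ = 4π(3.97×10⁸)² × 5.67×10⁻⁸ × (2920)⁴ = 8.15×10²⁴ W.
S = L/(4πd²) = 180 W m⁻².
Energy balance: absorbed = emitted ⇒ πR²·S(1−A) = 4πR²·σT_eq⁴, so T_eq⁴ = S(1−A)/(4σ).
T_eq = [180 × 0.95 / (4 × 5.67×10⁻⁸)]^(1/4) = (7.52×10⁸)^(1/4) = 166 K.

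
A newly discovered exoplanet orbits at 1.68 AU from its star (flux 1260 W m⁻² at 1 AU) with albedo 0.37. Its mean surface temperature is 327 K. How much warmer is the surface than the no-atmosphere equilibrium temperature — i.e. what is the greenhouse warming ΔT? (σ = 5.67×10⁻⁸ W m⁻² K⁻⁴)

S = 1260/1.68² = 446.4 W m⁻².
T_eq = [S(1−A)/(4σ)]^(1/4) = [446.4×0.63/(4×5.67×10⁻⁸)]^(1/4) = 187.7 K.
ΔT = T_surf − T_eq = 327 − 187.7.

ΔT ≈ 139.3 K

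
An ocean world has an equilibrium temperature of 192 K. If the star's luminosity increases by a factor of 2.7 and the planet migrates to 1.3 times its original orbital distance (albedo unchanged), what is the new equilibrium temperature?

T_eq ≈ 216 K

T_eq ∝ L^(1/4) · d^(−1/2).
T′ = 192 × 2.7^(1/4) / 1.3^(1/2) = 216 K.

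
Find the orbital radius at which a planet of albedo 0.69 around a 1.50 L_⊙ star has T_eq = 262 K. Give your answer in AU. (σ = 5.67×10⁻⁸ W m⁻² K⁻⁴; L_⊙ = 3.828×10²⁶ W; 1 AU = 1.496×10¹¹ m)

L = 1.50 × 3.828×10²⁶ = 5.74×10²⁶ W.
From T_eq⁴ = L(1−A)/(16πσd²): d = √[L(1−A)/(16πσT_eq⁴)].
d = √[5.74×10²⁶ × 0.31 / (16π × 5.67×10⁻⁸ × (262)⁴)] = 1.15×10¹¹ m = 0.770 AU.

d ≈ 0.770 AU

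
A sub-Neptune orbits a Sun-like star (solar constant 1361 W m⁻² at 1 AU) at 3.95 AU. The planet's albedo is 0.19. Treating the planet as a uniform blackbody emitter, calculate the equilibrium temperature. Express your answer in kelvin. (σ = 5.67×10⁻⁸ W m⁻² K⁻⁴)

T_eq ≈ 133 K

Flux at 3.95 AU: S = 1361/3.95² = 87.2 W m⁻².
Energy balance: absorbed = emitted ⇒ πR²·S(1−A) = 4πR²·σT_eq⁴, so T_eq⁴ = S(1−A)/(4σ).
T_eq = [87.2 × 0.81 / (4 × 5.67×10⁻⁸)]^(1/4) = (3.12×10⁸)^(1/4) = 133 K.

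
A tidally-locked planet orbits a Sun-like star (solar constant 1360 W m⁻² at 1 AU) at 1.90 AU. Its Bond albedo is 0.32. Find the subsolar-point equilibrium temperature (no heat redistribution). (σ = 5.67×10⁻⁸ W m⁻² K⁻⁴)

Flux at 1.90 AU: S = 1360/1.90² = 377 W m⁻².
At the subsolar point the surface absorbs S(1−A) and emits σT⁴ per unit area — no factor of 4, since only the local patch is in balance.
T = [377 × 0.68 / 5.67×10⁻⁸]^(1/4) = (4.52×10⁹)^(1/4) = 259 K.

T_ss ≈ 259 K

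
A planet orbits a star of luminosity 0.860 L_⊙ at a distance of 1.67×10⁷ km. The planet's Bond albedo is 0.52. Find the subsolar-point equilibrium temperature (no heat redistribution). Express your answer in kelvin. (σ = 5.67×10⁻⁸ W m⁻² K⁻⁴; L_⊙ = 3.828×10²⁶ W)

T_ss ≈ 944 K

d = 1.67×10⁷ km = 1.67×10¹⁰ m.
L = 0.860 × 3.828×10²⁶ = 3.29×10²⁶ W.
Flux: S = L/(4πd²) = 3.29×10²⁶/(4π×(1.67×10¹⁰)²) = 9.39×10⁴ W m⁻².
At the subsolar point the surface absorbs S(1−A) and emits σT⁴ per unit area — no factor of 4, since only the local patch is in balance.
T = [9.39×10⁴ × 0.48 / 5.67×10⁻⁸]^(1/4) = (7.95×10¹¹)^(1/4) = 944 K.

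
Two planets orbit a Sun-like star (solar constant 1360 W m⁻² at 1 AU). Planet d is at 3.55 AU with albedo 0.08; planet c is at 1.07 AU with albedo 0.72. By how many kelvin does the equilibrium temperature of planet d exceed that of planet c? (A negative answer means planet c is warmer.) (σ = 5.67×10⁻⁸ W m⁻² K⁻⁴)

ΔT ≈ -51.0 K

T_eq = [S₀(1−A)/(4σd²)]^(1/4), so T ∝ (1−A)^(1/4) / √d.
T₁ = [1360×0.92/(4×5.67×10⁻⁸×3.55²)]^(1/4) = 144.65 K.
T₂ = [1360×0.28/(4×5.67×10⁻⁸×1.07²)]^(1/4) = 195.69 K.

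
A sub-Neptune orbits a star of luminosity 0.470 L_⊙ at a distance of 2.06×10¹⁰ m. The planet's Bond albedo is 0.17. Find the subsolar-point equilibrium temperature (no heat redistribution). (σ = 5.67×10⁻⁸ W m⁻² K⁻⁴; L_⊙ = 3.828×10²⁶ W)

T_ss ≈ 838 K

L = 0.470 × 3.828×10²⁶ = 1.80×10²⁶ W.
Flux: S = L/(4πd²) = 1.80×10²⁶/(4π×(2.06×10¹⁰)²) = 3.37×10⁴ W m⁻².
At the subsolar point the surface absorbs S(1−A) and emits σT⁴ per unit area — no factor of 4, since only the local patch is in balance.
T = [3.37×10⁴ × 0.83 / 5.67×10⁻⁸]^(1/4) = (4.94×10¹¹)^(1/4) = 838 K.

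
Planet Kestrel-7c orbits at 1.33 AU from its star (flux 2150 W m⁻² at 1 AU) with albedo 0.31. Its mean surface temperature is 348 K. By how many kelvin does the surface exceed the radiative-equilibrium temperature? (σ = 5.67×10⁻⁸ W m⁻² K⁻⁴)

S = 2150/1.33² = 1215 W m⁻².
T_eq = [S(1−A)/(4σ)]^(1/4) = [1215×0.69/(4×5.67×10⁻⁸)]^(1/4) = 246.6 K.
ΔT = T_surf − T_eq = 348 − 246.6.

ΔT ≈ 101.4 K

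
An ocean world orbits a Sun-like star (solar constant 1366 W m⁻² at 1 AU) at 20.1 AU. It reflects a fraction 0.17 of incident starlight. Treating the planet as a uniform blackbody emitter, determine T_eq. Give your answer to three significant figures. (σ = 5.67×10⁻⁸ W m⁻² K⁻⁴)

T_eq ≈ 59.3 K

Flux at 20.1 AU: S = 1366/20.1² = 3.38 W m⁻².
Energy balance: absorbed = emitted ⇒ πR²·S(1−A) = 4πR²·σT_eq⁴, so T_eq⁴ = S(1−A)/(4σ).
T_eq = [3.38 × 0.83 / (4 × 5.67×10⁻⁸)]^(1/4) = (1.24×10⁷)^(1/4) = 59.3 K.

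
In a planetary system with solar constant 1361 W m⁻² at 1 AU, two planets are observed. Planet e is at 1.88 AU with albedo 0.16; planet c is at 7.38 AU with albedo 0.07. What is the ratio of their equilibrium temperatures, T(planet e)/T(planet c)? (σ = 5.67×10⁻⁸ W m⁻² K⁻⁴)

T₁/T₂ ≈ 1.932

T_eq = [S₀(1−A)/(4σd²)]^(1/4), so T ∝ (1−A)^(1/4) / √d.
T₁ = [1361×0.84/(4×5.67×10⁻⁸×1.88²)]^(1/4) = 194.33 K.
T₂ = [1361×0.93/(4×5.67×10⁻⁸×7.38²)]^(1/4) = 100.61 K.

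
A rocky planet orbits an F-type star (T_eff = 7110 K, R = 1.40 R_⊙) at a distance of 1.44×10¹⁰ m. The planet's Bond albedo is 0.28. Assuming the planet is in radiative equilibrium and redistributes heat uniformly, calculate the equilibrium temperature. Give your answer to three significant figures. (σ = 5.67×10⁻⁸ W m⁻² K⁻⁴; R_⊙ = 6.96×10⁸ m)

R_⋆ = 1.40 × 6.96×10⁸ = 9.74×10⁸ m.
L = 4πR_⋆²σT_⋆⁴ = 4π(9.74×10⁸)² × 5.67×10⁻⁸ × (7110)⁴ = 1.73×10²⁷ W.
S = L/(4πd²) = 6.63×10⁵ W m⁻².
Energy balance: absorbed = emitted ⇒ πR²·S(1−A) = 4πR²·σT_eq⁴, so T_eq⁴ = S(1−A)/(4σ).
T_eq = [6.63×10⁵ × 0.72 / (4 × 5.67×10⁻⁸)]^(1/4) = (2.11×10¹²)^(1/4) = 1200 K.

T_eq ≈ 1200 K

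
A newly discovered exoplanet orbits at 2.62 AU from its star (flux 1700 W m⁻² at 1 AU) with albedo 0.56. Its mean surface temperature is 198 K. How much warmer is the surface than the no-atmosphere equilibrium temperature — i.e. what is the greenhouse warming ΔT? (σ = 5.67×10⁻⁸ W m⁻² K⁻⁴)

S = 1700/2.62² = 247.7 W m⁻².
T_eq = [S(1−A)/(4σ)]^(1/4) = [247.7×0.44/(4×5.67×10⁻⁸)]^(1/4) = 148.1 K.
ΔT = T_surf − T_eq = 198 − 148.1.

ΔT ≈ 49.9 K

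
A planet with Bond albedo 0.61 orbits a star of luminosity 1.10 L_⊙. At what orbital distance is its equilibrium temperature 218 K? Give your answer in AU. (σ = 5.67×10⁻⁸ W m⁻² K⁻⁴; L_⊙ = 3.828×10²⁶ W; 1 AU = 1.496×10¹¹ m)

L = 1.10 × 3.828×10²⁶ = 4.21×10²⁶ W.
From T_eq⁴ = L(1−A)/(16πσd²): d = √[L(1−A)/(16πσT_eq⁴)].
d = √[4.21×10²⁶ × 0.39 / (16π × 5.67×10⁻⁸ × (218)⁴)] = 1.60×10¹¹ m = 1.07 AU.

d ≈ 1.07 AU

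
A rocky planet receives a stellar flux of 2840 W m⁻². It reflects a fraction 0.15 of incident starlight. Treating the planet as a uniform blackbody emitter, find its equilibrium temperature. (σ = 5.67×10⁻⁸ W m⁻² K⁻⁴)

T_eq ≈ 321 K

Energy balance: absorbed = emitted ⇒ πR²·S(1−A) = 4πR²·σT_eq⁴, so T_eq⁴ = S(1−A)/(4σ).
T_eq = [2840 × 0.85 / (4 × 5.67×10⁻⁸)]^(1/4) = (1.06×10¹⁰)^(1/4) = 321 K.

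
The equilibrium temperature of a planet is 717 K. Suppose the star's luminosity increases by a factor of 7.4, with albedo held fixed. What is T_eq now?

T_eq ∝ L^(1/4) · d^(−1/2).
T′ = 717 × 7.4^(1/4) = 1180 K.

T_eq ≈ 1180 K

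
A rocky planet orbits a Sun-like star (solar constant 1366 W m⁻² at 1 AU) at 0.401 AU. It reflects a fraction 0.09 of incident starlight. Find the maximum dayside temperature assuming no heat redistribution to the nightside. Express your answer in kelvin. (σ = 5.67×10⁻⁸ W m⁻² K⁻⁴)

T_ss ≈ 608 K

Flux at 0.401 AU: S = 1366/0.401² = 8490 W m⁻².
With no redistribution each surface element balances locally: S(1−A) = σT⁴.
T = [8490 × 0.91 / 5.67×10⁻⁸]^(1/4) = (1.36×10¹¹)^(1/4) = 608 K.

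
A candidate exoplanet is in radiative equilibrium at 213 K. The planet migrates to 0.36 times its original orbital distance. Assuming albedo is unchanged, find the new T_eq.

T_eq ∝ L^(1/4) · d^(−1/2).
T′ = 213 / 0.36^(1/2) = 355 K.

T_eq ≈ 355 K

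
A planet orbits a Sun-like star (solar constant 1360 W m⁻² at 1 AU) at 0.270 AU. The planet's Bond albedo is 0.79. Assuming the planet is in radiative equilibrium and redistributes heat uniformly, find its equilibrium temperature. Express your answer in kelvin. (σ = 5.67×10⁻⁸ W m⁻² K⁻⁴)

T_eq ≈ 363 K

Flux at 0.270 AU: S = 1360/0.270² = 1.87×10⁴ W m⁻².
Energy balance: absorbed = emitted ⇒ πR²·S(1−A) = 4πR²·σT_eq⁴, so T_eq⁴ = S(1−A)/(4σ).
T_eq = [1.87×10⁴ × 0.21 / (4 × 5.67×10⁻⁸)]^(1/4) = (1.73×10¹⁰)^(1/4) = 363 K.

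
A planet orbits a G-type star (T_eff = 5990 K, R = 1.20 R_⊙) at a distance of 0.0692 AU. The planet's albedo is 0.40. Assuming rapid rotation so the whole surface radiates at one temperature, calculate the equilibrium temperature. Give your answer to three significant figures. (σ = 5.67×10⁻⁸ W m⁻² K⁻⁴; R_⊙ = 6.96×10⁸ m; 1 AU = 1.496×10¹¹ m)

T_eq ≈ 1060 K

R_⋆ = 1.20 × 6.96×10⁸ = 8.35×10⁸ m.
d = 0.0692 AU = 1.04×10¹⁰ m.
L = 4πR_⋆²σT_⋆⁴ = 4π(8.35×10⁸)² × 5.67×10⁻⁸ × (5990)⁴ = 6.40×10²⁶ W.
S = L/(4πd²) = 4.75×10⁵ W m⁻².
Energy balance: absorbed = emitted ⇒ πR²·S(1−A) = 4πR²·σT_eq⁴, so T_eq⁴ = S(1−A)/(4σ).
T_eq = [4.75×10⁵ × 0.60 / (4 × 5.67×10⁻⁸)]^(1/4) = (1.26×10¹²)^(1/4) = 1060 K.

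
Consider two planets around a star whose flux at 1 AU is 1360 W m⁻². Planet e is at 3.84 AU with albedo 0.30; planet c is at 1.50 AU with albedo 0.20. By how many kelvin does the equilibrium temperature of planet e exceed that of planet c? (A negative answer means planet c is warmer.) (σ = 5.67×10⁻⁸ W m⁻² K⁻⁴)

T_eq = [S₀(1−A)/(4σd²)]^(1/4), so T ∝ (1−A)^(1/4) / √d.
T₁ = [1360×0.70/(4×5.67×10⁻⁸×3.84²)]^(1/4) = 129.89 K.
T₂ = [1360×0.80/(4×5.67×10⁻⁸×1.50²)]^(1/4) = 214.88 K.

ΔT ≈ -85.0 K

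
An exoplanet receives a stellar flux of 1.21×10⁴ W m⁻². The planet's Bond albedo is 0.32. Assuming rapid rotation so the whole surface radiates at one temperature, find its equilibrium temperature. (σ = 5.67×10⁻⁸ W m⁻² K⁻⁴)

Energy balance: absorbed = emitted ⇒ πR²·S(1−A) = 4πR²·σT_eq⁴, so T_eq⁴ = S(1−A)/(4σ).
T_eq = [1.21×10⁴ × 0.68 / (4 × 5.67×10⁻⁸)]^(1/4) = (3.63×10¹⁰)^(1/4) = 436 K.

T_eq ≈ 436 K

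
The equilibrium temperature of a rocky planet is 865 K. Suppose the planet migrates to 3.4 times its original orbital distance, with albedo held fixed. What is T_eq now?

T_eq ≈ 469 K

T_eq ∝ L^(1/4) · d^(−1/2).
T′ = 865 / 3.4^(1/2) = 469 K.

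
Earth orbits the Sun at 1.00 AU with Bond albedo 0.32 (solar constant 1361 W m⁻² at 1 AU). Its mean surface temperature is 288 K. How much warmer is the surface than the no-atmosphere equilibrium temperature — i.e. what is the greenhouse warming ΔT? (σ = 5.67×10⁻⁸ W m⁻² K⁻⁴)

ΔT ≈ 35.3 K

S = 1361/1.00² = 1361 W m⁻².
T_eq = [S(1−A)/(4σ)]^(1/4) = [1361×0.68/(4×5.67×10⁻⁸)]^(1/4) = 252.7 K.
ΔT = T_surf − T_eq = 288 − 252.7.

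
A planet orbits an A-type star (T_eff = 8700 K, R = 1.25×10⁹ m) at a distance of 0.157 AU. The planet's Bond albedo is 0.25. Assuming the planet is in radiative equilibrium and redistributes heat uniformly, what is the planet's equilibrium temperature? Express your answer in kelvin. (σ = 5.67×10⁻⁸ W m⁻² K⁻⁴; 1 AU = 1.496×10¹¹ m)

d = 0.157 AU = 2.35×10¹⁰ m.
L = 4πR_⋆²σT_⋆⁴ = 4π(1.25×10⁹)² × 5.67×10⁻⁸ × (8700)⁴ = 6.38×10²⁷ W.
S = L/(4πd²) = 9.20×10⁵ W m⁻².
Energy balance: absorbed = emitted ⇒ πR²·S(1−A) = 4πR²·σT_eq⁴, so T_eq⁴ = S(1−A)/(4σ).
T_eq = [9.20×10⁵ × 0.75 / (4 × 5.67×10⁻⁸)]^(1/4) = (3.04×10¹²)^(1/4) = 1320 K.

T_eq ≈ 1320 K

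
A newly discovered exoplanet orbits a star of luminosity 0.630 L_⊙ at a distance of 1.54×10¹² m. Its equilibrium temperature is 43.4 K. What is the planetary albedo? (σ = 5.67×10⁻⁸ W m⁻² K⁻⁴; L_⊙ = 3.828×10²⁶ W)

A ≈ 0.90

L = 0.630 × 3.828×10²⁶ = 2.41×10²⁶ W.
Flux: S = L/(4πd²) = 2.41×10²⁶/(4π×(1.54×10¹²)²) = 8.09 W m⁻².
From T_eq⁴ = S(1−A)/(4σ): 1−A = 4σT_eq⁴/S.
1−A = 4 × 5.67×10⁻⁸ × (43.4)⁴ / 8.09 = 0.099.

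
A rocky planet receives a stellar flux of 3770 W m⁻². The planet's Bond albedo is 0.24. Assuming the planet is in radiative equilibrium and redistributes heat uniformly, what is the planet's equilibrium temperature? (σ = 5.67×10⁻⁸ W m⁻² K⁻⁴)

Energy balance: absorbed = emitted ⇒ πR²·S(1−A) = 4πR²·σT_eq⁴, so T_eq⁴ = S(1−A)/(4σ).
T_eq = [3770 × 0.76 / (4 × 5.67×10⁻⁸)]^(1/4) = (1.26×10¹⁰)^(1/4) = 335 K.

T_eq ≈ 335 K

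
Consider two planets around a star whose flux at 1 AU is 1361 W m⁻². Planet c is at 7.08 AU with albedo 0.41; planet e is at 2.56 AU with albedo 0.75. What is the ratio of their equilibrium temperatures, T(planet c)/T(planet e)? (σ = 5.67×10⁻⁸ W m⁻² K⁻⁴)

T₁/T₂ ≈ 0.745

T_eq = [S₀(1−A)/(4σd²)]^(1/4), so T ∝ (1−A)^(1/4) / √d.
T₁ = [1361×0.59/(4×5.67×10⁻⁸×7.08²)]^(1/4) = 91.67 K.
T₂ = [1361×0.25/(4×5.67×10⁻⁸×2.56²)]^(1/4) = 123.00 K.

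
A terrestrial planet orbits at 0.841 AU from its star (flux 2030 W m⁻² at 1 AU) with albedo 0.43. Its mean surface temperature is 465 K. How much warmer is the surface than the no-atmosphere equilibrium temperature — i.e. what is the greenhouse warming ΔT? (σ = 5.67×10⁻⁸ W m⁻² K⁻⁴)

S = 2030/0.841² = 2870 W m⁻².
T_eq = [S(1−A)/(4σ)]^(1/4) = [2870×0.57/(4×5.67×10⁻⁸)]^(1/4) = 291.4 K.
ΔT = T_surf − T_eq = 465 − 291.4.

ΔT ≈ 173.6 K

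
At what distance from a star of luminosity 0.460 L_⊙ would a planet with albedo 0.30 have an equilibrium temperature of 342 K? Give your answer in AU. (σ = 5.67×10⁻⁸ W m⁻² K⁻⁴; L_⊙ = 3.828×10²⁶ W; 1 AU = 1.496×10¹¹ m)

d ≈ 0.376 AU

L = 0.460 × 3.828×10²⁶ = 1.76×10²⁶ W.
From T_eq⁴ = L(1−A)/(16πσd²): d = √[L(1−A)/(16πσT_eq⁴)].
d = √[1.76×10²⁶ × 0.70 / (16π × 5.67×10⁻⁸ × (342)⁴)] = 5.62×10¹⁰ m = 0.376 AU.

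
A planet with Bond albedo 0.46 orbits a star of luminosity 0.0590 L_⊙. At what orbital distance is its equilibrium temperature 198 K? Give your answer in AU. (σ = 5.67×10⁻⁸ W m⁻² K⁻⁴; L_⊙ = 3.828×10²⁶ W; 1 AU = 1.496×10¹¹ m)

d ≈ 0.353 AU

L = 0.0590 × 3.828×10²⁶ = 2.26×10²⁵ W.
From T_eq⁴ = L(1−A)/(16πσd²): d = √[L(1−A)/(16πσT_eq⁴)].
d = √[2.26×10²⁵ × 0.54 / (16π × 5.67×10⁻⁸ × (198)⁴)] = 5.28×10¹⁰ m = 0.353 AU.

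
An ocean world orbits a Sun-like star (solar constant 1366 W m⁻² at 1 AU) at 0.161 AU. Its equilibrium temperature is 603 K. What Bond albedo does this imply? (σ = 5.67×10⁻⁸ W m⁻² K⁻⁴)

A ≈ 0.43

Flux at 0.161 AU: S = 1366/0.161² = 5.27×10⁴ W m⁻².
From T_eq⁴ = S(1−A)/(4σ): 1−A = 4σT_eq⁴/S.
1−A = 4 × 5.67×10⁻⁸ × (603)⁴ / 5.27×10⁴ = 0.569.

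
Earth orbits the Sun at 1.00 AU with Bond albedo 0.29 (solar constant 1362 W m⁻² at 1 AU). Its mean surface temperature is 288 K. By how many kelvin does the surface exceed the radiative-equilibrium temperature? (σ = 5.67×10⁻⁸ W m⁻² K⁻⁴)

ΔT ≈ 32.5 K

S = 1362/1.00² = 1362 W m⁻².
T_eq = [S(1−A)/(4σ)]^(1/4) = [1362×0.71/(4×5.67×10⁻⁸)]^(1/4) = 255.5 K.
ΔT = T_surf − T_eq = 288 − 255.5.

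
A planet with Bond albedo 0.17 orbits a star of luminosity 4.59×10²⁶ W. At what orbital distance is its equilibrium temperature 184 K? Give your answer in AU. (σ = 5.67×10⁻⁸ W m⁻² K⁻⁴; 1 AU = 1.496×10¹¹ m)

d ≈ 2.28 AU

From T_eq⁴ = L(1−A)/(16πσd²): d = √[L(1−A)/(16πσT_eq⁴)].
d = √[4.59×10²⁶ × 0.83 / (16π × 5.67×10⁻⁸ × (184)⁴)] = 3.41×10¹¹ m = 2.28 AU.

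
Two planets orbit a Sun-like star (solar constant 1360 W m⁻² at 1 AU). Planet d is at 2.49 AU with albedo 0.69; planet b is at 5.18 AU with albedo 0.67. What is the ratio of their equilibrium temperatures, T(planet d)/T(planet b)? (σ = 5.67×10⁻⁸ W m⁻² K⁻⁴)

T_eq = [S₀(1−A)/(4σd²)]^(1/4), so T ∝ (1−A)^(1/4) / √d.
T₁ = [1360×0.31/(4×5.67×10⁻⁸×2.49²)]^(1/4) = 131.59 K.
T₂ = [1360×0.33/(4×5.67×10⁻⁸×5.18²)]^(1/4) = 92.67 K.

T₁/T₂ ≈ 1.420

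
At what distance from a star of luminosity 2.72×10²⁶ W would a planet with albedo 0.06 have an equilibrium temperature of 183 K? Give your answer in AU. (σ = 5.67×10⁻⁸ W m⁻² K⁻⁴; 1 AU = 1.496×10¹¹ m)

From T_eq⁴ = L(1−A)/(16πσd²): d = √[L(1−A)/(16πσT_eq⁴)].
d = √[2.72×10²⁶ × 0.94 / (16π × 5.67×10⁻⁸ × (183)⁴)] = 2.83×10¹¹ m = 1.89 AU.

d ≈ 1.89 AU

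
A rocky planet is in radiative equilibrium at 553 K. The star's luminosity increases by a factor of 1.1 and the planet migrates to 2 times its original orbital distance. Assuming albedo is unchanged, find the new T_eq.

T_eq ≈ 400 K

T_eq ∝ L^(1/4) · d^(−1/2).
T′ = 553 × 1.1^(1/4) / 2^(1/2) = 400 K.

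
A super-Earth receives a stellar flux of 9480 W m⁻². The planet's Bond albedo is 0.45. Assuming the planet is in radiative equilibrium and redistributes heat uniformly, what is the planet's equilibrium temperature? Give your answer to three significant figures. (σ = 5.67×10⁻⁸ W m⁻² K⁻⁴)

T_eq ≈ 389 K

Energy balance: absorbed = emitted ⇒ πR²·S(1−A) = 4πR²·σT_eq⁴, so T_eq⁴ = S(1−A)/(4σ).
T_eq = [9480 × 0.55 / (4 × 5.67×10⁻⁸)]^(1/4) = (2.30×10¹⁰)^(1/4) = 389 K.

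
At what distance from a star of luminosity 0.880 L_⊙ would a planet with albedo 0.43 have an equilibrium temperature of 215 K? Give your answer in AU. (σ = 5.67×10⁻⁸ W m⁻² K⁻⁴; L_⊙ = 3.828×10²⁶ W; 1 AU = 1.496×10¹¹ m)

d ≈ 1.19 AU

L = 0.880 × 3.828×10²⁶ = 3.37×10²⁶ W.
From T_eq⁴ = L(1−A)/(16πσd²): d = √[L(1−A)/(16πσT_eq⁴)].
d = √[3.37×10²⁶ × 0.57 / (16π × 5.67×10⁻⁸ × (215)⁴)] = 1.78×10¹¹ m = 1.19 AU.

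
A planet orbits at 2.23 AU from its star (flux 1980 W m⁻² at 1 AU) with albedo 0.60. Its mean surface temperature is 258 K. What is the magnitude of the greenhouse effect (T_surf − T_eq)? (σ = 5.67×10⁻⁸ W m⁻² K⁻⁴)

S = 1980/2.23² = 398.2 W m⁻².
T_eq = [S(1−A)/(4σ)]^(1/4) = [398.2×0.40/(4×5.67×10⁻⁸)]^(1/4) = 162.8 K.
ΔT = T_surf − T_eq = 258 − 162.8.

ΔT ≈ 95.2 K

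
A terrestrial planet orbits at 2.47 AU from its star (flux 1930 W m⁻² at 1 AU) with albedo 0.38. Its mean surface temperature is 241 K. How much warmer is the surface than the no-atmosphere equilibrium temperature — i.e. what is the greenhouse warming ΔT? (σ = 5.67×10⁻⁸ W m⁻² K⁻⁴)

ΔT ≈ 69.5 K

S = 1930/2.47² = 316.3 W m⁻².
T_eq = [S(1−A)/(4σ)]^(1/4) = [316.3×0.62/(4×5.67×10⁻⁸)]^(1/4) = 171.5 K.
ΔT = T_surf − T_eq = 241 − 171.5.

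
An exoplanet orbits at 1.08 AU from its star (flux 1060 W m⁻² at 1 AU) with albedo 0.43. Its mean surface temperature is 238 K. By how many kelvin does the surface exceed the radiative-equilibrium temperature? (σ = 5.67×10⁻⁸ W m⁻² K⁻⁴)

ΔT ≈ 19.4 K

S = 1060/1.08² = 908.8 W m⁻².
T_eq = [S(1−A)/(4σ)]^(1/4) = [908.8×0.57/(4×5.67×10⁻⁸)]^(1/4) = 218.6 K.
ΔT = T_surf − T_eq = 238 − 218.6.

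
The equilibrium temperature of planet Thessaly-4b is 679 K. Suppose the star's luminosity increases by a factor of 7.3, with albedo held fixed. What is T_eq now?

T_eq ≈ 1120 K

T_eq ∝ L^(1/4) · d^(−1/2).
T′ = 679 × 7.3^(1/4) = 1120 K.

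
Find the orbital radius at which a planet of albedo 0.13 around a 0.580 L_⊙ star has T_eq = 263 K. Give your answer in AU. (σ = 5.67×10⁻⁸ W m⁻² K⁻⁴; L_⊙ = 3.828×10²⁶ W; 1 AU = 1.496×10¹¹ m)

L = 0.580 × 3.828×10²⁶ = 2.22×10²⁶ W.
From T_eq⁴ = L(1−A)/(16πσd²): d = √[L(1−A)/(16πσT_eq⁴)].
d = √[2.22×10²⁶ × 0.87 / (16π × 5.67×10⁻⁸ × (263)⁴)] = 1.19×10¹¹ m = 0.796 AU.

d ≈ 0.796 AU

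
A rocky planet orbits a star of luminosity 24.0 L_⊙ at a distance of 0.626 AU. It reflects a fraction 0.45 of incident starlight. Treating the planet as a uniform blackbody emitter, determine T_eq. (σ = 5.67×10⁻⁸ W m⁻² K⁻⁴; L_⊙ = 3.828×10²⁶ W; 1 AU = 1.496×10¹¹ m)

d = 0.626 AU = 9.36×10¹⁰ m.
L = 24.0 × 3.828×10²⁶ = 9.19×10²⁷ W.
Flux: S = L/(4πd²) = 9.19×10²⁷/(4π×(9.36×10¹⁰)²) = 8.34×10⁴ W m⁻².
Energy balance: absorbed = emitted ⇒ πR²·S(1−A) = 4πR²·σT_eq⁴, so T_eq⁴ = S(1−A)/(4σ).
T_eq = [8.34×10⁴ × 0.55 / (4 × 5.67×10⁻⁸)]^(1/4) = (2.02×10¹¹)^(1/4) = 671 K.

T_eq ≈ 671 K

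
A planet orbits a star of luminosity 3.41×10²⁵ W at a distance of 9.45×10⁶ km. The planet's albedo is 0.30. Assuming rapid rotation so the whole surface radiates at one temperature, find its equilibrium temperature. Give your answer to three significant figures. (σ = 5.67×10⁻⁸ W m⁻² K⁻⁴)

T_eq ≈ 553 K

d = 9.45×10⁶ km = 9.45×10⁹ m.
Flux: S = L/(4πd²) = 3.41×10²⁵/(4π×(9.45×10⁹)²) = 3.04×10⁴ W m⁻².
Energy balance: absorbed = emitted ⇒ πR²·S(1−A) = 4πR²·σT_eq⁴, so T_eq⁴ = S(1−A)/(4σ).
T_eq = [3.04×10⁴ × 0.70 / (4 × 5.67×10⁻⁸)]^(1/4) = (9.38×10¹⁰)^(1/4) = 553 K.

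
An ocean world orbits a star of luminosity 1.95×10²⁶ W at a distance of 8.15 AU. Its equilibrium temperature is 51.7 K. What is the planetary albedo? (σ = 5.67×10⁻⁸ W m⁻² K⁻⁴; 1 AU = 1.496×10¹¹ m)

d = 8.15 AU = 1.22×10¹² m.
Flux: S = L/(4πd²) = 1.95×10²⁶/(4π×(1.22×10¹²)²) = 10.4 W m⁻².
From T_eq⁴ = S(1−A)/(4σ): 1−A = 4σT_eq⁴/S.
1−A = 4 × 5.67×10⁻⁸ × (51.7)⁴ / 10.4 = 0.155.

A ≈ 0.84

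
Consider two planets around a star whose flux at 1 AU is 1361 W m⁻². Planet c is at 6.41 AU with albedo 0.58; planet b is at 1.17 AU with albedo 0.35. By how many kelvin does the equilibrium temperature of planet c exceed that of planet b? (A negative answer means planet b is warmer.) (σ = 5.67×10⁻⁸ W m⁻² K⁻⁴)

ΔT ≈ -142.5 K

T_eq = [S₀(1−A)/(4σd²)]^(1/4), so T ∝ (1−A)^(1/4) / √d.
T₁ = [1361×0.42/(4×5.67×10⁻⁸×6.41²)]^(1/4) = 88.50 K.
T₂ = [1361×0.65/(4×5.67×10⁻⁸×1.17²)]^(1/4) = 231.04 K.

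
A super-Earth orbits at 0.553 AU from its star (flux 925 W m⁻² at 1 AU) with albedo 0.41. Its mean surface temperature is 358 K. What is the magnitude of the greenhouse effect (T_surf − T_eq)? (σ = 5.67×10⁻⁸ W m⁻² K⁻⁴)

ΔT ≈ 60.2 K

S = 925/0.553² = 3025 W m⁻².
T_eq = [S(1−A)/(4σ)]^(1/4) = [3025×0.59/(4×5.67×10⁻⁸)]^(1/4) = 297.8 K.
ΔT = T_surf − T_eq = 358 − 297.8.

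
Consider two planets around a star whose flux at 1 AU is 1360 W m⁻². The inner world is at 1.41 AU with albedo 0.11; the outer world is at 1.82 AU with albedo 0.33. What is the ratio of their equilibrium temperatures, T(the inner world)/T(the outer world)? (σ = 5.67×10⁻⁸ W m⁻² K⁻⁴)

T_eq = [S₀(1−A)/(4σd²)]^(1/4), so T ∝ (1−A)^(1/4) / √d.
T₁ = [1360×0.89/(4×5.67×10⁻⁸×1.41²)]^(1/4) = 227.62 K.
T₂ = [1360×0.67/(4×5.67×10⁻⁸×1.82²)]^(1/4) = 186.62 K.

T₁/T₂ ≈ 1.220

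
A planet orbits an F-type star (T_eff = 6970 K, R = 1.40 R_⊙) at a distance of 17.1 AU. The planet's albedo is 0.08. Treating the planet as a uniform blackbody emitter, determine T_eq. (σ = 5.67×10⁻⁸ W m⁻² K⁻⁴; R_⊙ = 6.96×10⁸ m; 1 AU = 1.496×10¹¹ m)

T_eq ≈ 94.2 K

R_⋆ = 1.40 × 6.96×10⁸ = 9.74×10⁸ m.
d = 17.1 AU = 2.56×10¹² m.
L = 4πR_⋆²σT_⋆⁴ = 4π(9.74×10⁸)² × 5.67×10⁻⁸ × (6970)⁴ = 1.60×10²⁷ W.
S = L/(4πd²) = 19.4 W m⁻².
Energy balance: absorbed = emitted ⇒ πR²·S(1−A) = 4πR²·σT_eq⁴, so T_eq⁴ = S(1−A)/(4σ).
T_eq = [19.4 × 0.92 / (4 × 5.67×10⁻⁸)]^(1/4) = (7.88×10⁷)^(1/4) = 94.2 K.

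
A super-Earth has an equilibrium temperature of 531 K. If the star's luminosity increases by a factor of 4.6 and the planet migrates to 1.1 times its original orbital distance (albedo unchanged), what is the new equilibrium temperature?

T_eq ∝ L^(1/4) · d^(−1/2).
T′ = 531 × 4.6^(1/4) / 1.1^(1/2) = 741 K.

T_eq ≈ 741 K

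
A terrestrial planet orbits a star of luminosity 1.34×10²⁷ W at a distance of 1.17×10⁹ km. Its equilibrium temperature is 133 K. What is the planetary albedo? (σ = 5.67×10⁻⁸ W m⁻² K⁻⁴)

A ≈ 0.09

d = 1.17×10⁹ km = 1.17×10¹² m.
Flux: S = L/(4πd²) = 1.34×10²⁷/(4π×(1.17×10¹²)²) = 77.9 W m⁻².
From T_eq⁴ = S(1−A)/(4σ): 1−A = 4σT_eq⁴/S.
1−A = 4 × 5.67×10⁻⁸ × (133)⁴ / 77.9 = 0.911.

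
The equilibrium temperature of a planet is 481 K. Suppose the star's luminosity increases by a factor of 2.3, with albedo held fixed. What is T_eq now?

T_eq ∝ L^(1/4) · d^(−1/2).
T′ = 481 × 2.3^(1/4) = 592 K.

T_eq ≈ 592 K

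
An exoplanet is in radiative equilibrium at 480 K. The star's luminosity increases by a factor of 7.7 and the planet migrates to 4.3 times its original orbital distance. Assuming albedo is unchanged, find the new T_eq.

T_eq ∝ L^(1/4) · d^(−1/2).
T′ = 480 × 7.7^(1/4) / 4.3^(1/2) = 386 K.

T_eq ≈ 386 K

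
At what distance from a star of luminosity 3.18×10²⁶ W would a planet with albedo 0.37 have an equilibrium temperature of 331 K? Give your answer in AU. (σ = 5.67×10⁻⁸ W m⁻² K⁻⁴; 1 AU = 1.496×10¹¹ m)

d ≈ 0.512 AU

From T_eq⁴ = L(1−A)/(16πσd²): d = √[L(1−A)/(16πσT_eq⁴)].
d = √[3.18×10²⁶ × 0.63 / (16π × 5.67×10⁻⁸ × (331)⁴)] = 7.65×10¹⁰ m = 0.512 AU.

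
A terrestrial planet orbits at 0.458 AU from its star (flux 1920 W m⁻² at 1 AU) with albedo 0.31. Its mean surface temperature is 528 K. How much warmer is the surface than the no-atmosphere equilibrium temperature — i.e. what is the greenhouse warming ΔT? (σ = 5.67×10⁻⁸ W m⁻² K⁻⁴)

S = 1920/0.458² = 9153 W m⁻².
T_eq = [S(1−A)/(4σ)]^(1/4) = [9153×0.69/(4×5.67×10⁻⁸)]^(1/4) = 408.5 K.
ΔT = T_surf − T_eq = 528 − 408.5.

ΔT ≈ 119.5 K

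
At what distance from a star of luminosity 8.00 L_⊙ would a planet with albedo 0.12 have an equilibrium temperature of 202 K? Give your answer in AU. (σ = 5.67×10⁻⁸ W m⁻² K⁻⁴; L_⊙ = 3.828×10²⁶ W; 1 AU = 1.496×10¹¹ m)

d ≈ 5.04 AU

L = 8.00 × 3.828×10²⁶ = 3.06×10²⁷ W.
From T_eq⁴ = L(1−A)/(16πσd²): d = √[L(1−A)/(16πσT_eq⁴)].
d = √[3.06×10²⁷ × 0.88 / (16π × 5.67×10⁻⁸ × (202)⁴)] = 7.54×10¹¹ m = 5.04 AU.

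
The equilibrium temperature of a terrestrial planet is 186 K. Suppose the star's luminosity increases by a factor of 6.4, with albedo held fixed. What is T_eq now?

T_eq ≈ 296 K

T_eq ∝ L^(1/4) · d^(−1/2).
T′ = 186 × 6.4^(1/4) = 296 K.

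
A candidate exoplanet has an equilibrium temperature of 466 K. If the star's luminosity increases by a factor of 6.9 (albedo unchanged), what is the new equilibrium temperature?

T_eq ∝ L^(1/4) · d^(−1/2).
T′ = 466 × 6.9^(1/4) = 755 K.

T_eq ≈ 755 K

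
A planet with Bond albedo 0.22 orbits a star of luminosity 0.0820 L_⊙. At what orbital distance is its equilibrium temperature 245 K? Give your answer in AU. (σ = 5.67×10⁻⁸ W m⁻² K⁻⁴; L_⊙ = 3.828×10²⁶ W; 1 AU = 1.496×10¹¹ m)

d ≈ 0.326 AU

L = 0.0820 × 3.828×10²⁶ = 3.14×10²⁵ W.
From T_eq⁴ = L(1−A)/(16πσd²): d = √[L(1−A)/(16πσT_eq⁴)].
d = √[3.14×10²⁵ × 0.78 / (16π × 5.67×10⁻⁸ × (245)⁴)] = 4.88×10¹⁰ m = 0.326 AU.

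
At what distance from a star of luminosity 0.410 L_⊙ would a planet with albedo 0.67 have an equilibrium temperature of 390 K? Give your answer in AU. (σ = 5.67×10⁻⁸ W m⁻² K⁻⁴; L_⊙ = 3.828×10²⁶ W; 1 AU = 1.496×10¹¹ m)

d ≈ 0.187 AU

L = 0.410 × 3.828×10²⁶ = 1.57×10²⁶ W.
From T_eq⁴ = L(1−A)/(16πσd²): d = √[L(1−A)/(16πσT_eq⁴)].
d = √[1.57×10²⁶ × 0.33 / (16π × 5.67×10⁻⁸ × (390)⁴)] = 2.80×10¹⁰ m = 0.187 AU.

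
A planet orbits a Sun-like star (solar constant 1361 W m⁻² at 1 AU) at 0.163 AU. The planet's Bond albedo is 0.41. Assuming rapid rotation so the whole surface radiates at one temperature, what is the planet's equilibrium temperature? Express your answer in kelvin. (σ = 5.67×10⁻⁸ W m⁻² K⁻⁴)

Flux at 0.163 AU: S = 1361/0.163² = 5.12×10⁴ W m⁻².
Energy balance: absorbed = emitted ⇒ πR²·S(1−A) = 4πR²·σT_eq⁴, so T_eq⁴ = S(1−A)/(4σ).
T_eq = [5.12×10⁴ × 0.59 / (4 × 5.67×10⁻⁸)]^(1/4) = (1.33×10¹¹)^(1/4) = 604 K.

T_eq ≈ 604 K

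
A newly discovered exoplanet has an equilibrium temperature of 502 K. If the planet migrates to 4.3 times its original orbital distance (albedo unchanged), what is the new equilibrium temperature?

T_eq ∝ L^(1/4) · d^(−1/2).
T′ = 502 / 4.3^(1/2) = 242 K.

T_eq ≈ 242 K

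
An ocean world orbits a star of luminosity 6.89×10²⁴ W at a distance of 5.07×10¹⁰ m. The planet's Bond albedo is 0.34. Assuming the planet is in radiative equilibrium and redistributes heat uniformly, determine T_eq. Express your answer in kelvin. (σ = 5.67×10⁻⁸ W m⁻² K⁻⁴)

T_eq ≈ 158 K

Flux: S = L/(4πd²) = 6.89×10²⁴/(4π×(5.07×10¹⁰)²) = 213 W m⁻².
Energy balance: absorbed = emitted ⇒ πR²·S(1−A) = 4πR²·σT_eq⁴, so T_eq⁴ = S(1−A)/(4σ).
T_eq = [213 × 0.66 / (4 × 5.67×10⁻⁸)]^(1/4) = (6.21×10⁸)^(1/4) = 158 K.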